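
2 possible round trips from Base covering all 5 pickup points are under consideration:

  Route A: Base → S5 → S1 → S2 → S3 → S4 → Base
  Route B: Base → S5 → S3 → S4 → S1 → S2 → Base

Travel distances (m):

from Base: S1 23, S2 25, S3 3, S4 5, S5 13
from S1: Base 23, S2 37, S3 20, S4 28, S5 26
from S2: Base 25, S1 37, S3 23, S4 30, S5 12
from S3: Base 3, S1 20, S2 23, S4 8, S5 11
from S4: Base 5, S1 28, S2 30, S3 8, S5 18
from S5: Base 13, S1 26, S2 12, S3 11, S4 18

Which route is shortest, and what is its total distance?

Shortest is Route A, total 112 m.

Route A: 13 + 26 + 37 + 23 + 8 + 5 = 112
Route B: 13 + 11 + 8 + 28 + 37 + 25 = 122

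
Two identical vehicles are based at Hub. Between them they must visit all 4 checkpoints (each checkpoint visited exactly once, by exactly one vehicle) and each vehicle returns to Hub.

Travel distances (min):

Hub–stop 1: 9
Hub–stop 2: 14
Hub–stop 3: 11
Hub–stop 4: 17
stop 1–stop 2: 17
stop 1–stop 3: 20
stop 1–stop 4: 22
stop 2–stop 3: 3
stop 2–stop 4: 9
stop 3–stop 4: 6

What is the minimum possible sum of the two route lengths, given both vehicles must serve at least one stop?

Try each way of splitting the stops between the two vehicles (each non-empty) and, for each split, find the best tour for each vehicle:
  {stop 1} + {stop 2, stop 3, stop 4}: 18 + 40 = 58
  {stop 2} + {stop 1, stop 3, stop 4}: 28 + 48 = 76
  {stop 1, stop 2} + {stop 3, stop 4}: 40 + 34 = 74
  {stop 3} + {stop 1, stop 2, stop 4}: 22 + 52 = 74
  {stop 1, stop 3} + {stop 2, stop 4}: 40 + 40 = 80
  {stop 2, stop 3} + {stop 1, stop 4}: 28 + 48 = 76
  … (7 splits in total)
Best: vehicle 1 Hub → stop 1 → Hub = 18; vehicle 2 Hub → stop 2 → stop 3 → stop 4 → Hub = 40; combined 58.

Minimum combined distance: 58 min.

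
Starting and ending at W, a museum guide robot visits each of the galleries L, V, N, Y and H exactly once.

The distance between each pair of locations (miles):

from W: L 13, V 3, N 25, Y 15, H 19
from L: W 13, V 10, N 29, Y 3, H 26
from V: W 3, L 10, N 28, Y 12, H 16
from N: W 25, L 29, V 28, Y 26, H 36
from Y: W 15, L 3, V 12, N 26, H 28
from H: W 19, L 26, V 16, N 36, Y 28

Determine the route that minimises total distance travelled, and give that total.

W-L-V-N-Y-H-W: 13+10+28+26+28+19 = 124
W-L-V-N-H-Y-W: 13+10+28+36+28+15 = 130
W-L-V-Y-N-H-W: 13+10+12+26+36+19 = 116
W-L-V-Y-H-N-W: 13+10+12+28+36+25 = 124
W-L-V-H-N-Y-W: 13+10+16+36+26+15 = 116
W-L-V-H-Y-N-W: 13+10+16+28+26+25 = 118
W-L-N-V-Y-H-W: 13+29+28+12+28+19 = 129
W-L-N-V-H-Y-W: 13+29+28+16+28+15 = 129
W-L-N-Y-V-H-W: 13+29+26+12+16+19 = 115
W-L-N-Y-H-V-W: 13+29+26+28+16+3 = 115
W-L-N-H-V-Y-W: 13+29+36+16+12+15 = 121
W-L-N-H-Y-V-W: 13+29+36+28+12+3 = 121
W-L-Y-V-N-H-W: 13+3+12+28+36+19 = 111
W-L-Y-V-H-N-W: 13+3+12+16+36+25 = 105
… (46 more)
W-L-Y-N-H-V-W: 13+3+26+36+16+3 = 97  ← best
The minimum is 97.
One optimal route: W → L → Y → N → H → V → W (or its reverse).

97 miles — the shortest possible round trip.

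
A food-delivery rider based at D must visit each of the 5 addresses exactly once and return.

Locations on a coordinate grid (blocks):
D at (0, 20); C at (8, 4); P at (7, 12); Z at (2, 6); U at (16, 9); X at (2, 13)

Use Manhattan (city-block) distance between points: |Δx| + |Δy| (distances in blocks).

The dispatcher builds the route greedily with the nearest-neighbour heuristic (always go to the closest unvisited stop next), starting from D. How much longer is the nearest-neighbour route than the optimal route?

The nearest-neighbour route is 12 blocks longer than optimal.

D: X=9, P=15, Z=16, C=24, U=27 ⇒ X
X: P=6, Z=7, C=15, U=18 ⇒ P
P: C=9, Z=11, U=12 ⇒ C
C: Z=8, U=13 ⇒ Z
Z: U=17 ⇒ U
NN route D → X → P → C → Z → U → D costs 76.
Optimal: D → P → U → C → Z → X → D costs 64 (by enumerating all 60 distinct tours).
Excess = 76 − 64 = 12.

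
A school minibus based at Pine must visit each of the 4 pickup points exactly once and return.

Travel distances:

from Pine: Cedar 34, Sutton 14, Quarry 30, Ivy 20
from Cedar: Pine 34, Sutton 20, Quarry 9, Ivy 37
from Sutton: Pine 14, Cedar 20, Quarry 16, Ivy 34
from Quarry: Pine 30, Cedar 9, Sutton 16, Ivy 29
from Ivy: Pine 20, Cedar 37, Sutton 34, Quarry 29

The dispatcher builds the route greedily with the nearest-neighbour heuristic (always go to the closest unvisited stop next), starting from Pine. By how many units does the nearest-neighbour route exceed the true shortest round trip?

The nearest-neighbour route is 4 longer than optimal.

From Pine: Sutton=14, Ivy=20, Quarry=30, Cedar=34 → choose Sutton (14).
From Sutton: Quarry=16, Cedar=20, Ivy=34 → choose Quarry (16).
From Quarry: Cedar=9, Ivy=29 → choose Cedar (9).
From Cedar: Ivy=37 → choose Ivy (37).
NN route Pine → Sutton → Quarry → Cedar → Ivy → Pine costs 96.
Optimal: Pine → Sutton → Cedar → Quarry → Ivy → Pine costs 92 (by enumerating all 12 distinct tours).
Excess = 96 − 92 = 4.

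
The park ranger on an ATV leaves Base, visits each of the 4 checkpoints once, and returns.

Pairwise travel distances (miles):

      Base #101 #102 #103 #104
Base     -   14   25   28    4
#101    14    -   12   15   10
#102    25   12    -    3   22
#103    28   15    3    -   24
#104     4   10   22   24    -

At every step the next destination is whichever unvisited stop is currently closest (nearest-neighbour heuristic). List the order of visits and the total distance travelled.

At Base the remaining stops are #104 4, #101 14, #102 25, #103 28; go to #104.
At #104 the remaining stops are #101 10, #102 22, #103 24; go to #101.
At #101 the remaining stops are #102 12, #103 15; go to #102.
At #102 the remaining stops are #103 3; go to #103.
Return #103→Base: 28.
Total = 4 + 10 + 12 + 3 + 28 = 57.

Total distance 57 miles via the nearest-neighbour route Base → #104 → #101 → #102 → #103 → Base.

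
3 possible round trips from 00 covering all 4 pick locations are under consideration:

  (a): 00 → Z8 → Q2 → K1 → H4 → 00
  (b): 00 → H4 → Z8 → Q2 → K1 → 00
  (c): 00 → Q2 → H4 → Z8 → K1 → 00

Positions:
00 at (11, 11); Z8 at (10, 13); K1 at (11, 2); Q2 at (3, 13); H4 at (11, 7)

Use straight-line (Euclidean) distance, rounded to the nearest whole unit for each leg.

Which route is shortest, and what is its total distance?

Shortest is (a), total 32.

(a): 2 + 7 + 14 + 5 + 4 = 32
(b): 4 + 6 + 7 + 14 + 9 = 40
(c): 8 + 10 + 6 + 11 + 9 = 44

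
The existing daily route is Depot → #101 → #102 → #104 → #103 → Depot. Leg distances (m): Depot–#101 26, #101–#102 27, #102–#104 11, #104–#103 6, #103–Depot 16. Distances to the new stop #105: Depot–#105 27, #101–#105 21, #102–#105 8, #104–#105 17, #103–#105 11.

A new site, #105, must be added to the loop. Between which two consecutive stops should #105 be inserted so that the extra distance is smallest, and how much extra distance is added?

Insertion cost between consecutive stops i–j is d(i,#105) + d(#105,j) − d(i,j):
  between Depot and #101: 27 + 21 − 26 = 22
  between #101 and #102: 21 + 8 − 27 = 2
  between #102 and #104: 8 + 17 − 11 = 14
  between #104 and #103: 17 + 11 − 6 = 22
  between #103 and Depot: 11 + 27 − 16 = 22
Cheapest insertion is between #101 and #102, adding 2.
New total = 86 + 2 = 88.

Minimum extra distance: 2 m, inserting #105 between #101 and #102.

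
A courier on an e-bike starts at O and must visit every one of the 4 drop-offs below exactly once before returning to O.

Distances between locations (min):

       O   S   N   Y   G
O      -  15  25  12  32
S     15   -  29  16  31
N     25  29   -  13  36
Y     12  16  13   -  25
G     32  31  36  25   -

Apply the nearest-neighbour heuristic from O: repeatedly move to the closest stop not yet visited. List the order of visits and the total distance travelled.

O → [Y:12 / S:15 / N:25 / G:32] → Y (12)
Y → [N:13 / S:16 / G:25] → N (13)
N → [S:29 / G:36] → S (29)
S → [G:31] → G (31)
Return G→O: 32.
Total = 12 + 13 + 29 + 31 + 32 = 117.

Nearest-neighbour total = 117 min; route O → Y → N → S → G → O.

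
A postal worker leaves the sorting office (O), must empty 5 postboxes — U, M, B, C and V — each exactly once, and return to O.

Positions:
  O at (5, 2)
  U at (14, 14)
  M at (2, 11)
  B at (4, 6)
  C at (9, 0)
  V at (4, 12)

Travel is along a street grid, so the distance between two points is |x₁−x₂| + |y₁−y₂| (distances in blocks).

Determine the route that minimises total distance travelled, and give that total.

Shortest round trip = 52 blocks.

There are 60 distinct closed tours to check (reversals are equivalent).
O - U - M - B - C - V - O: 21+15+7+11+17+11 = 82
O - U - M - B - V - C - O: 21+15+7+6+17+6 = 72
O - U - M - C - B - V - O: 21+15+18+11+6+11 = 82
O - U - M - C - V - B - O: 21+15+18+17+6+5 = 82
O - U - M - V - B - C - O: 21+15+3+6+11+6 = 62
O - U - M - V - C - B - O: 21+15+3+17+11+5 = 72
O - U - B - M - C - V - O: 21+18+7+18+17+11 = 92
O - U - B - M - V - C - O: 21+18+7+3+17+6 = 72
O - U - B - C - M - V - O: 21+18+11+18+3+11 = 82
O - U - B - C - V - M - O: 21+18+11+17+3+12 = 82
O - U - B - V - M - C - O: 21+18+6+3+18+6 = 72
O - U - B - V - C - M - O: 21+18+6+17+18+12 = 92
O - U - C - M - B - V - O: 21+19+18+7+6+11 = 82
O - U - C - M - V - B - O: 21+19+18+3+6+5 = 72
… (46 more)
O - B - M - V - U - C - O: 5+7+3+12+19+6 = 52  ← best
The minimum is 52.
One optimal route: O → B → M → V → U → C → O (or its reverse).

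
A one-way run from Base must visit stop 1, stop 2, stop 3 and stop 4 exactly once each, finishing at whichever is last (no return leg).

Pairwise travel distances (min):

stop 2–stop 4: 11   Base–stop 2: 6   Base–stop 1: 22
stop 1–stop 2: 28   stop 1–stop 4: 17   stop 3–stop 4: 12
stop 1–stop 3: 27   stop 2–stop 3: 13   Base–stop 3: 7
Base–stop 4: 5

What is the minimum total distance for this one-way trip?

There are 4! = 24 possible orderings.
Base - stop 1 - stop 2 - stop 3 - stop 4: 22+28+13+12 = 75
Base - stop 1 - stop 2 - stop 4 - stop 3: 22+28+11+12 = 73
Base - stop 1 - stop 3 - stop 2 - stop 4: 22+27+13+11 = 73
Base - stop 1 - stop 3 - stop 4 - stop 2: 22+27+12+11 = 72
Base - stop 1 - stop 4 - stop 2 - stop 3: 22+17+11+13 = 63
Base - stop 1 - stop 4 - stop 3 - stop 2: 22+17+12+13 = 64
Base - stop 2 - stop 1 - stop 3 - stop 4: 6+28+27+12 = 73
Base - stop 2 - stop 1 - stop 4 - stop 3: 6+28+17+12 = 63
Base - stop 2 - stop 3 - stop 1 - stop 4: 6+13+27+17 = 63
Base - stop 2 - stop 3 - stop 4 - stop 1: 6+13+12+17 = 48
Base - stop 2 - stop 4 - stop 1 - stop 3: 6+11+17+27 = 61
Base - stop 2 - stop 4 - stop 3 - stop 1: 6+11+12+27 = 56
Base - stop 3 - stop 1 - stop 2 - stop 4: 7+27+28+11 = 73
Base - stop 3 - stop 1 - stop 4 - stop 2: 7+27+17+11 = 62
… (10 more)
The minimum is 48.
One shortest path: Base → stop 2 → stop 3 → stop 4 → stop 1.

48 min — the minimum one-way total.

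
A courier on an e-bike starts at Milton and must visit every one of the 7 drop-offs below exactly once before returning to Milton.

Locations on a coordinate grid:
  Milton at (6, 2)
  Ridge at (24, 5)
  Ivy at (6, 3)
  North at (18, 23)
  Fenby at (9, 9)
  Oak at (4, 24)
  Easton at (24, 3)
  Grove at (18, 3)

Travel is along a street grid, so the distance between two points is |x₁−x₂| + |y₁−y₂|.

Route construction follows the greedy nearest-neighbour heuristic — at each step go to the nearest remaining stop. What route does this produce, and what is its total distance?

Nearest-neighbour total = 96; route Milton → Ivy → Fenby → Grove → Easton → Ridge → North → Oak → Milton.

Milton → [Ivy:1 / Fenby:10 / Grove:13 / Easton:19 / Ridge:21 / Oak:24 / North:33] → Ivy (1)
Ivy → [Fenby:9 / Grove:12 / Easton:18 / Ridge:20 / Oak:23 / North:32] → Fenby (9)
Fenby → [Grove:15 / Ridge:19 / Oak:20 / Easton:21 / North:23] → Grove (15)
Grove → [Easton:6 / Ridge:8 / North:20 / Oak:35] → Easton (6)
Easton → [Ridge:2 / North:26 / Oak:41] → Ridge (2)
Ridge → [North:24 / Oak:39] → North (24)
North → [Oak:15] → Oak (15)
Return Oak→Milton: 24.
Total = 1 + 9 + 15 + 6 + 2 + 24 + 15 + 24 = 96.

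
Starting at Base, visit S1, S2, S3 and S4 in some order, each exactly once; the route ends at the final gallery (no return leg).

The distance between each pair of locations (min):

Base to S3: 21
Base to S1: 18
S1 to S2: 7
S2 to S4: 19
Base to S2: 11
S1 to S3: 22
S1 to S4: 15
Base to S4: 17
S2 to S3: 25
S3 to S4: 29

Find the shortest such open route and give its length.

Minimum one-way distance = 62 min.

There are 4! = 24 possible orderings.
Base→S1→S2→S3→S4: 18+7+25+29 = 79
Base→S1→S2→S4→S3: 18+7+19+29 = 73
Base→S1→S3→S2→S4: 18+22+25+19 = 84
Base→S1→S3→S4→S2: 18+22+29+19 = 88
Base→S1→S4→S2→S3: 18+15+19+25 = 77
Base→S1→S4→S3→S2: 18+15+29+25 = 87
Base→S2→S1→S3→S4: 11+7+22+29 = 69
Base→S2→S1→S4→S3: 11+7+15+29 = 62
Base→S2→S3→S1→S4: 11+25+22+15 = 73
Base→S2→S3→S4→S1: 11+25+29+15 = 80
Base→S2→S4→S1→S3: 11+19+15+22 = 67
Base→S2→S4→S3→S1: 11+19+29+22 = 81
Base→S3→S1→S2→S4: 21+22+7+19 = 69
Base→S3→S1→S4→S2: 21+22+15+19 = 77
… (10 more)
The minimum is 62.
One shortest path: Base → S2 → S1 → S4 → S3.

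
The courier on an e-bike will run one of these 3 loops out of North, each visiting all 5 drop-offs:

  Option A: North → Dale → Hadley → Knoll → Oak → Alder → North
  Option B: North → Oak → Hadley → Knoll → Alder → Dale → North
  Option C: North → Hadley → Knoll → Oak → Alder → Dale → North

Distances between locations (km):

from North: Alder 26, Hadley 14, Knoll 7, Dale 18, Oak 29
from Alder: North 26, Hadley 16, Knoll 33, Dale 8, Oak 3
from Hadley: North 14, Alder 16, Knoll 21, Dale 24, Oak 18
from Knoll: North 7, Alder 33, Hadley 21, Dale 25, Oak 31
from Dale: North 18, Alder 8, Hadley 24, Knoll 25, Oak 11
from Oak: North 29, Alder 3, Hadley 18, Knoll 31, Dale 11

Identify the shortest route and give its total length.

Shortest is Option C, total 95 km.

Option A: 18 + 24 + 21 + 31 + 3 + 26 = 123
Option B: 29 + 18 + 21 + 33 + 8 + 18 = 127
Option C: 14 + 21 + 31 + 3 + 8 + 18 = 95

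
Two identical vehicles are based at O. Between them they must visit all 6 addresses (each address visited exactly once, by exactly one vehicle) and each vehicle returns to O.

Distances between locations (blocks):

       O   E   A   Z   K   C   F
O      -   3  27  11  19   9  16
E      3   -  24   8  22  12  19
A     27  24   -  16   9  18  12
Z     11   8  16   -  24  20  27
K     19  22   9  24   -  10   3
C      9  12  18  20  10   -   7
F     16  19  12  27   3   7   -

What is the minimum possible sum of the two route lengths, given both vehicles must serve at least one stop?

Try each way of splitting the stops between the two vehicles (each non-empty) and, for each split, find the best tour for each vehicle:
  {E} + {A, Z, K, C, F}: 6 + 55 = 61
  {A} + {E, Z, K, C, F}: 54 + 54 = 108
  {E, A} + {Z, K, C, F}: 54 + 54 = 108
  {Z} + {E, A, K, C, F}: 22 + 55 = 77
  {E, Z} + {A, K, C, F}: 22 + 55 = 77
  {A, Z} + {E, K, C, F}: 54 + 44 = 98
  … (31 splits in total)
Best: vehicle 1 O → E → O = 6; vehicle 2 O → Z → A → K → F → C → O = 55; combined 61.

61 blocks — the smallest possible combined total.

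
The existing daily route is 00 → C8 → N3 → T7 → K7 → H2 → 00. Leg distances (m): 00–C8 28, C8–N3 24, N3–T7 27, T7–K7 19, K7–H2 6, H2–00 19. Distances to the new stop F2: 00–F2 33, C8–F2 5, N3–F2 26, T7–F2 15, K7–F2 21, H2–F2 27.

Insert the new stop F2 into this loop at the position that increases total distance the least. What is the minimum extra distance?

Adding 7 m by placing F2 on the C8–N3 leg.

Insertion cost between consecutive stops i–j is d(i,F2) + d(F2,j) − d(i,j):
  between 00 and C8: 33 + 5 − 28 = 10
  between C8 and N3: 5 + 26 − 24 = 7
  between N3 and T7: 26 + 15 − 27 = 14
  between T7 and K7: 15 + 21 − 19 = 17
  between K7 and H2: 21 + 27 − 6 = 42
  between H2 and 00: 27 + 33 − 19 = 41
Cheapest insertion is between C8 and N3, adding 7.
New total = 123 + 7 = 130.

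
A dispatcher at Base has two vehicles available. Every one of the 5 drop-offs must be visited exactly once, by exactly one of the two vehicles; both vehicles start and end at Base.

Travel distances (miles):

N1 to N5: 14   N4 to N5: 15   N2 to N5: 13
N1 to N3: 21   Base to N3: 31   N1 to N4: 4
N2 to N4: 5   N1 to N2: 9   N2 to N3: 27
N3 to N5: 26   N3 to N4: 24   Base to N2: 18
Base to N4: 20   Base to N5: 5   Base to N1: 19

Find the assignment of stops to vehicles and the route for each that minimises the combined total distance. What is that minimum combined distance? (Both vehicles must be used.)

There are 2^4 − 1 = 15 ways to divide the 5 stops into two non-empty groups. For each, the best each vehicle can do is its own shortest tour through its group:
  {N1} + {N2, N3, N4, N5}: 38 + 78 = 116
  {N2} + {N1, N3, N4, N5}: 36 + 76 = 112
  {N1, N2} + {N3, N4, N5}: 46 + 75 = 121
  {N3} + {N1, N2, N4, N5}: 62 + 46 = 108
  {N1, N3} + {N2, N4, N5}: 71 + 43 = 114
  {N2, N3} + {N1, N4, N5}: 76 + 43 = 119
  … (15 splits in total)
  {N1, N2, N3, N4} + {N5}: 79 + 10 = 89  ← best
Best: vehicle 1 Base → N2 → N4 → N1 → N3 → Base = 79; vehicle 2 Base → N5 → Base = 10; combined 89.

89 miles — the smallest possible combined total.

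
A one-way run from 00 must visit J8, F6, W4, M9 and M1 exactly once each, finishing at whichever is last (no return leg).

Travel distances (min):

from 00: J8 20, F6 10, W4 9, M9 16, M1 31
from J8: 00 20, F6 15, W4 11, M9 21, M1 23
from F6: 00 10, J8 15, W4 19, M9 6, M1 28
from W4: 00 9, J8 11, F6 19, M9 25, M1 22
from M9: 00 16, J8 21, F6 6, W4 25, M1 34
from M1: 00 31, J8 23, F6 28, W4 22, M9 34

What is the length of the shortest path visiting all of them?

There are 5! = 120 possible orderings.
00 → J8 → F6 → W4 → M9 → M1: 20+15+19+25+34 = 113
00 → J8 → F6 → W4 → M1 → M9: 20+15+19+22+34 = 110
00 → J8 → F6 → M9 → W4 → M1: 20+15+6+25+22 = 88
00 → J8 → F6 → M9 → M1 → W4: 20+15+6+34+22 = 97
00 → J8 → F6 → M1 → W4 → M9: 20+15+28+22+25 = 110
00 → J8 → F6 → M1 → M9 → W4: 20+15+28+34+25 = 122
00 → J8 → W4 → F6 → M9 → M1: 20+11+19+6+34 = 90
00 → J8 → W4 → F6 → M1 → M9: 20+11+19+28+34 = 112
00 → J8 → W4 → M9 → F6 → M1: 20+11+25+6+28 = 90
00 → J8 → W4 → M9 → M1 → F6: 20+11+25+34+28 = 118
00 → J8 → W4 → M1 → F6 → M9: 20+11+22+28+6 = 87
00 → J8 → W4 → M1 → M9 → F6: 20+11+22+34+6 = 93
00 → J8 → M9 → F6 → W4 → M1: 20+21+6+19+22 = 88
00 → J8 → M9 → F6 → M1 → W4: 20+21+6+28+22 = 97
… (106 more)
00 → F6 → M9 → J8 → W4 → M1: 10+6+21+11+22 = 70  ← best
The minimum is 70.
One shortest path: 00 → F6 → M9 → J8 → W4 → M1.

70 min — the minimum one-way total.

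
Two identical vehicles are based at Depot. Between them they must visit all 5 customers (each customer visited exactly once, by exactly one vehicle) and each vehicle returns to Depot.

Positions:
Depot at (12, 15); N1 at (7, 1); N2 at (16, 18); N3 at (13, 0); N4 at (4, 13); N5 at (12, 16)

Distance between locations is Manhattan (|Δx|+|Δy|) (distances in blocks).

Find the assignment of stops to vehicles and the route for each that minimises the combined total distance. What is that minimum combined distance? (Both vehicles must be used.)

Check every non-empty split of the stops between the two vehicles; for each half take its own optimal tour:
  {N1} + {N2, N3, N4, N5}: 38 + 60 = 98
  {N2} + {N1, N3, N4, N5}: 14 + 50 = 64
  {N1, N2} + {N3, N4, N5}: 52 + 50 = 102
  {N3} + {N1, N2, N4, N5}: 32 + 58 = 90
  {N1, N3} + {N2, N4, N5}: 42 + 34 = 76
  {N2, N3} + {N1, N4, N5}: 44 + 46 = 90
  … (15 splits in total)
  {N1, N3, N4} + {N2, N5}: 48 + 14 = 62  ← best
Best: vehicle 1 Depot → N3 → N1 → N4 → Depot = 48; vehicle 2 Depot → N2 → N5 → Depot = 14; combined 62.

62 blocks — the smallest possible combined total.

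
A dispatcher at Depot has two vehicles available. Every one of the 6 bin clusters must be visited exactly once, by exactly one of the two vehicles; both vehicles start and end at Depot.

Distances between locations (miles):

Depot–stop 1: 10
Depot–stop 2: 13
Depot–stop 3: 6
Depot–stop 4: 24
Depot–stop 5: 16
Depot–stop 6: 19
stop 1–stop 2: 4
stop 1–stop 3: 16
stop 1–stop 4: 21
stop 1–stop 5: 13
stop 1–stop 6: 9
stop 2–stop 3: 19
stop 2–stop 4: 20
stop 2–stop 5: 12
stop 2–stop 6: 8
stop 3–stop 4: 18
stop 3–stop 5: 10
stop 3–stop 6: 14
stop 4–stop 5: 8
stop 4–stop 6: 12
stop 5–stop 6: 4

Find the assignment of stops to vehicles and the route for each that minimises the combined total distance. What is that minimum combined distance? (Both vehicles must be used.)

70 miles — the smallest possible combined total.

Try each way of splitting the stops between the two vehicles (each non-empty) and, for each split, find the best tour for each vehicle:
  {stop 1} + {stop 2, stop 3, stop 4, stop 5, stop 6}: 20 + 57 = 77
  {stop 2} + {stop 1, stop 3, stop 4, stop 5, stop 6}: 26 + 55 = 81
  {stop 1, stop 2} + {stop 3, stop 4, stop 5, stop 6}: 27 + 55 = 82
  {stop 3} + {stop 1, stop 2, stop 4, stop 5, stop 6}: 12 + 58 = 70
  {stop 1, stop 3} + {stop 2, stop 4, stop 5, stop 6}: 32 + 57 = 89
  {stop 2, stop 3} + {stop 1, stop 4, stop 5, stop 6}: 38 + 55 = 93
  … (31 splits in total)
Best: vehicle 1 Depot → stop 3 → Depot = 12; vehicle 2 Depot → stop 1 → stop 2 → stop 6 → stop 4 → stop 5 → Depot = 58; combined 70.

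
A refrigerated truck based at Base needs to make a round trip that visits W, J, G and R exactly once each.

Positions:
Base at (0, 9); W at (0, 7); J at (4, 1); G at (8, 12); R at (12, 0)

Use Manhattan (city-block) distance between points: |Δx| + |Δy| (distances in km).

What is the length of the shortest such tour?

Base → W → J → G → R → Base: 2+10+15+16+21 = 64
Base → W → J → R → G → Base: 2+10+9+16+11 = 48
Base → W → G → J → R → Base: 2+13+15+9+21 = 60
Base → W → G → R → J → Base: 2+13+16+9+12 = 52
Base → W → R → J → G → Base: 2+19+9+15+11 = 56
Base → W → R → G → J → Base: 2+19+16+15+12 = 64
Base → J → W → G → R → Base: 12+10+13+16+21 = 72
Base → J → W → R → G → Base: 12+10+19+16+11 = 68
Base → J → G → W → R → Base: 12+15+13+19+21 = 80
Base → J → R → W → G → Base: 12+9+19+13+11 = 64
Base → G → W → J → R → Base: 11+13+10+9+21 = 64
Base → G → J → W → R → Base: 11+15+10+19+21 = 76
The minimum is 48.
One optimal route: Base → W → J → R → G → Base (or its reverse).

48 km — the shortest possible round trip.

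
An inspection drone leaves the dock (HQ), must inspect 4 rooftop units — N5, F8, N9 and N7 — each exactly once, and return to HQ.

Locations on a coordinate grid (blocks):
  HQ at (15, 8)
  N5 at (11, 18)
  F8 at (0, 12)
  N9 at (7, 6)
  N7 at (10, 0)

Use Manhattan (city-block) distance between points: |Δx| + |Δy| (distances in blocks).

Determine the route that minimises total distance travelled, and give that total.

66 blocks — the shortest possible round trip.

HQ-N5-F8-N9-N7-HQ: 14+17+13+9+13 = 66
HQ-N5-F8-N7-N9-HQ: 14+17+22+9+10 = 72
HQ-N5-N9-F8-N7-HQ: 14+16+13+22+13 = 78
HQ-N5-N9-N7-F8-HQ: 14+16+9+22+19 = 80
HQ-N5-N7-F8-N9-HQ: 14+19+22+13+10 = 78
HQ-N5-N7-N9-F8-HQ: 14+19+9+13+19 = 74
HQ-F8-N5-N9-N7-HQ: 19+17+16+9+13 = 74
HQ-F8-N5-N7-N9-HQ: 19+17+19+9+10 = 74
HQ-F8-N9-N5-N7-HQ: 19+13+16+19+13 = 80
HQ-F8-N7-N5-N9-HQ: 19+22+19+16+10 = 86
HQ-N9-N5-F8-N7-HQ: 10+16+17+22+13 = 78
HQ-N9-F8-N5-N7-HQ: 10+13+17+19+13 = 72
The minimum is 66.
One optimal route: HQ → N5 → F8 → N9 → N7 → HQ (or its reverse).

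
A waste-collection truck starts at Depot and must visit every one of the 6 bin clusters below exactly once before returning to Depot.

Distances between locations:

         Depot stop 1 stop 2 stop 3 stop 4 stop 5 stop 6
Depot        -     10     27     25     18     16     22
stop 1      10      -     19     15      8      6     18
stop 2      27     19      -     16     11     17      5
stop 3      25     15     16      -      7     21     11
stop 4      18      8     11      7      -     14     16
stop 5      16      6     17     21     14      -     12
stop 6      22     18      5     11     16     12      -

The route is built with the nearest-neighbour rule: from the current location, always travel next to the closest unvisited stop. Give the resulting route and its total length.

76 along Depot → stop 1 → stop 5 → stop 6 → stop 2 → stop 4 → stop 3 → Depot.

Depot → [stop 1:10 / stop 5:16 / stop 4:18 / stop 6:22 / stop 3:25 / stop 2:27] → stop 1 (10)
stop 1 → [stop 5:6 / stop 4:8 / stop 3:15 / stop 6:18 / stop 2:19] → stop 5 (6)
stop 5 → [stop 6:12 / stop 4:14 / stop 2:17 / stop 3:21] → stop 6 (12)
stop 6 → [stop 2:5 / stop 3:11 / stop 4:16] → stop 2 (5)
stop 2 → [stop 4:11 / stop 3:16] → stop 4 (11)
stop 4 → [stop 3:7] → stop 3 (7)
Return stop 3→Depot: 25.
Total = 10 + 6 + 12 + 5 + 11 + 7 + 25 = 76.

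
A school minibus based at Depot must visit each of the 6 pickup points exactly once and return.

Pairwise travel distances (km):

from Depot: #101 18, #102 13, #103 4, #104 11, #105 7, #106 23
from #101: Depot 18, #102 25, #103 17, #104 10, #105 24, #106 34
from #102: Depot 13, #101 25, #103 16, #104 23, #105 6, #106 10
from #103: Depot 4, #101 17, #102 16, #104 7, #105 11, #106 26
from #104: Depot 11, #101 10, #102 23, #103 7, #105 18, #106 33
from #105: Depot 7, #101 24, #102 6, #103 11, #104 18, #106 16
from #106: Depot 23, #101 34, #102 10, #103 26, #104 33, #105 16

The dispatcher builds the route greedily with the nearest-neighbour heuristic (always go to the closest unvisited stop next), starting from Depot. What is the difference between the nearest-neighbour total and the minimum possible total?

The nearest-neighbour route is 6 km longer than optimal.

Depot: #103=4, #105=7, #104=11, #102=13, #101=18, #106=23 ⇒ #103
#103: #104=7, #105=11, #102=16, #101=17, #106=26 ⇒ #104
#104: #101=10, #105=18, #102=23, #106=33 ⇒ #101
#101: #105=24, #102=25, #106=34 ⇒ #105
#105: #102=6, #106=16 ⇒ #102
#102: #106=10 ⇒ #106
NN route Depot → #103 → #104 → #101 → #105 → #102 → #106 → Depot costs 84.
Optimal: Depot → #103 → #104 → #101 → #106 → #102 → #105 → Depot costs 78 (by enumerating all 360 distinct tours).
Excess = 84 − 78 = 6.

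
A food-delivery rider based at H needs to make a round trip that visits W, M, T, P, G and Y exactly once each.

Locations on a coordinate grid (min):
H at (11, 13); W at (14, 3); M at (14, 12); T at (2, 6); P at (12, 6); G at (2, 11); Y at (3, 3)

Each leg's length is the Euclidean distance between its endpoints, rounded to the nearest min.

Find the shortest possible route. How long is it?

There are 360 distinct closed tours to check (reversals are equivalent).
H→W→M→T→P→G→Y→H: 10+9+13+10+11+8+13 = 74
H→W→M→T→P→Y→G→H: 10+9+13+10+9+8+9 = 68
H→W→M→T→G→P→Y→H: 10+9+13+5+11+9+13 = 70
H→W→M→T→G→Y→P→H: 10+9+13+5+8+9+7 = 61
H→W→M→T→Y→P→G→H: 10+9+13+3+9+11+9 = 64
H→W→M→T→Y→G→P→H: 10+9+13+3+8+11+7 = 61
H→W→M→P→T→G→Y→H: 10+9+6+10+5+8+13 = 61
H→W→M→P→T→Y→G→H: 10+9+6+10+3+8+9 = 55
… (352 more)
H→M→P→W→Y→T→G→H: 3+6+4+11+3+5+9 = 41  ← best
The minimum is 41.
One optimal route: H → M → P → W → Y → T → G → H (or its reverse).

Minimum total distance: 41 min.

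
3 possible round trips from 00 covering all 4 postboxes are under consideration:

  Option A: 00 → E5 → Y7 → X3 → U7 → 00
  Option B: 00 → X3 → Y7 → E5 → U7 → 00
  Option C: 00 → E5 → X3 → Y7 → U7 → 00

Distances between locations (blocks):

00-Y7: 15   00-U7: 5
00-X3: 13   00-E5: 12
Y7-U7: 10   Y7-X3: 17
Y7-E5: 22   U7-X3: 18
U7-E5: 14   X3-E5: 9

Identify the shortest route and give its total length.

53 blocks — Option C is the shortest.

Option A: 12 + 22 + 17 + 18 + 5 = 74
Option B: 13 + 17 + 22 + 14 + 5 = 71
Option C: 12 + 9 + 17 + 10 + 5 = 53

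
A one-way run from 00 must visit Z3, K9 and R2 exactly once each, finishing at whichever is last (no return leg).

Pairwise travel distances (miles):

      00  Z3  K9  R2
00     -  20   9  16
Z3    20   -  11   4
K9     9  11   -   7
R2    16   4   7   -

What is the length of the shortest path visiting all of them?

There are 3! = 6 possible orderings.
00 - Z3 - K9 - R2: 20+11+7 = 38
00 - Z3 - R2 - K9: 20+4+7 = 31
00 - K9 - Z3 - R2: 9+11+4 = 24
00 - K9 - R2 - Z3: 9+7+4 = 20
00 - R2 - Z3 - K9: 16+4+11 = 31
00 - R2 - K9 - Z3: 16+7+11 = 34
The minimum is 20.
One shortest path: 00 → K9 → R2 → Z3.

20 miles — the minimum one-way total.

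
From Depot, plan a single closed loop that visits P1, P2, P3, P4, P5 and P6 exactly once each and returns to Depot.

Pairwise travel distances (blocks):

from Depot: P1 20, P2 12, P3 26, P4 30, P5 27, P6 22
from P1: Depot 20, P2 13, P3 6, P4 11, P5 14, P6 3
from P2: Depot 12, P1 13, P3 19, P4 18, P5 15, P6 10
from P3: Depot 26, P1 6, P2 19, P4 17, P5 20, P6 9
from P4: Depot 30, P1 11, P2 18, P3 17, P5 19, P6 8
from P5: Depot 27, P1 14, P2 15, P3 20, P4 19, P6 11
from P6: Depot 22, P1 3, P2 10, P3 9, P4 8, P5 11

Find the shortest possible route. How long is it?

89 blocks — the shortest possible round trip.

There are 360 distinct closed tours to check (reversals are equivalent).
Depot - P1 - P2 - P3 - P4 - P5 - P6 - Depot: 20+13+19+17+19+11+22 = 121
Depot - P1 - P2 - P3 - P4 - P6 - P5 - Depot: 20+13+19+17+8+11+27 = 115
Depot - P1 - P2 - P3 - P5 - P4 - P6 - Depot: 20+13+19+20+19+8+22 = 121
Depot - P1 - P2 - P3 - P5 - P6 - P4 - Depot: 20+13+19+20+11+8+30 = 121
Depot - P1 - P2 - P3 - P6 - P4 - P5 - Depot: 20+13+19+9+8+19+27 = 115
Depot - P1 - P2 - P3 - P6 - P5 - P4 - Depot: 20+13+19+9+11+19+30 = 121
Depot - P1 - P2 - P4 - P3 - P5 - P6 - Depot: 20+13+18+17+20+11+22 = 121
Depot - P1 - P2 - P4 - P3 - P6 - P5 - Depot: 20+13+18+17+9+11+27 = 115
… (352 more)
Depot - P1 - P3 - P4 - P6 - P5 - P2 - Depot: 20+6+17+8+11+15+12 = 89  ← best
The minimum is 89.
One optimal route: Depot → P1 → P3 → P4 → P6 → P5 → P2 → Depot (or its reverse).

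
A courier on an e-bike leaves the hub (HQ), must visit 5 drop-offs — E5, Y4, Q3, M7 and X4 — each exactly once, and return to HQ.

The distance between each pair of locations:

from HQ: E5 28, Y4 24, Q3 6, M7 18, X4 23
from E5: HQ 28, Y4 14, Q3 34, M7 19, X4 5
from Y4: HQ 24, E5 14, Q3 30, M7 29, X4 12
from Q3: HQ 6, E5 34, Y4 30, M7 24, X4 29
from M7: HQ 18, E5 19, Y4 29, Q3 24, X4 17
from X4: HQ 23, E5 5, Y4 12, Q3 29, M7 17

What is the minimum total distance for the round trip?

HQ-E5-Y4-Q3-M7-X4-HQ: 28+14+30+24+17+23 = 136
HQ-E5-Y4-Q3-X4-M7-HQ: 28+14+30+29+17+18 = 136
HQ-E5-Y4-M7-Q3-X4-HQ: 28+14+29+24+29+23 = 147
HQ-E5-Y4-M7-X4-Q3-HQ: 28+14+29+17+29+6 = 123
HQ-E5-Y4-X4-Q3-M7-HQ: 28+14+12+29+24+18 = 125
HQ-E5-Y4-X4-M7-Q3-HQ: 28+14+12+17+24+6 = 101
HQ-E5-Q3-Y4-M7-X4-HQ: 28+34+30+29+17+23 = 161
HQ-E5-Q3-Y4-X4-M7-HQ: 28+34+30+12+17+18 = 139
HQ-E5-Q3-M7-Y4-X4-HQ: 28+34+24+29+12+23 = 150
HQ-E5-Q3-M7-X4-Y4-HQ: 28+34+24+17+12+24 = 139
HQ-E5-Q3-X4-Y4-M7-HQ: 28+34+29+12+29+18 = 150
HQ-E5-Q3-X4-M7-Y4-HQ: 28+34+29+17+29+24 = 161
HQ-E5-M7-Y4-Q3-X4-HQ: 28+19+29+30+29+23 = 158
HQ-E5-M7-Y4-X4-Q3-HQ: 28+19+29+12+29+6 = 123
… (46 more)
HQ-Y4-E5-X4-M7-Q3-HQ: 24+14+5+17+24+6 = 90  ← best
The minimum is 90.
One optimal route: HQ → Y4 → E5 → X4 → M7 → Q3 → HQ (or its reverse).

Minimum total distance: 90.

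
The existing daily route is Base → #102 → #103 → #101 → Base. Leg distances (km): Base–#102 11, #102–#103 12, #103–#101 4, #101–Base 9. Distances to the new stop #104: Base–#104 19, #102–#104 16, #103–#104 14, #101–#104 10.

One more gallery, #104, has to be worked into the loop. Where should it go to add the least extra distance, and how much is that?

Insertion cost between consecutive stops i–j is d(i,#104) + d(#104,j) − d(i,j):
  between Base and #102: 19 + 16 − 11 = 24
  between #102 and #103: 16 + 14 − 12 = 18
  between #103 and #101: 14 + 10 − 4 = 20
  between #101 and Base: 10 + 19 − 9 = 20
Cheapest insertion is between #102 and #103, adding 18.
New total = 36 + 18 = 54.

+18 km — insert #104 between #102 and #103.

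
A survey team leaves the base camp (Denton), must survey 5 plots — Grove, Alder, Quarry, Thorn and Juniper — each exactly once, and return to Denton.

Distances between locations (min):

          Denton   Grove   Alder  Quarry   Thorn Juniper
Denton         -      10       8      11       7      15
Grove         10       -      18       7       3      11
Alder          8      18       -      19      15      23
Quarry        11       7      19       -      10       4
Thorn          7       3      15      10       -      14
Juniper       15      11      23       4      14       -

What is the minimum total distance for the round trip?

Shortest round trip = 52 min.

There are 60 distinct closed tours to check (reversals are equivalent).
Denton-Grove-Alder-Quarry-Thorn-Juniper-Denton: 10+18+19+10+14+15 = 86
Denton-Grove-Alder-Quarry-Juniper-Thorn-Denton: 10+18+19+4+14+7 = 72
Denton-Grove-Alder-Thorn-Quarry-Juniper-Denton: 10+18+15+10+4+15 = 72
Denton-Grove-Alder-Thorn-Juniper-Quarry-Denton: 10+18+15+14+4+11 = 72
Denton-Grove-Alder-Juniper-Quarry-Thorn-Denton: 10+18+23+4+10+7 = 72
Denton-Grove-Alder-Juniper-Thorn-Quarry-Denton: 10+18+23+14+10+11 = 86
Denton-Grove-Quarry-Alder-Thorn-Juniper-Denton: 10+7+19+15+14+15 = 80
Denton-Grove-Quarry-Alder-Juniper-Thorn-Denton: 10+7+19+23+14+7 = 80
Denton-Grove-Quarry-Thorn-Alder-Juniper-Denton: 10+7+10+15+23+15 = 80
Denton-Grove-Quarry-Thorn-Juniper-Alder-Denton: 10+7+10+14+23+8 = 72
Denton-Grove-Quarry-Juniper-Alder-Thorn-Denton: 10+7+4+23+15+7 = 66
Denton-Grove-Quarry-Juniper-Thorn-Alder-Denton: 10+7+4+14+15+8 = 58
Denton-Grove-Thorn-Alder-Quarry-Juniper-Denton: 10+3+15+19+4+15 = 66
Denton-Grove-Thorn-Alder-Juniper-Quarry-Denton: 10+3+15+23+4+11 = 66
… (46 more)
Denton-Alder-Quarry-Juniper-Grove-Thorn-Denton: 8+19+4+11+3+7 = 52  ← best
The minimum is 52.
One optimal route: Denton → Alder → Quarry → Juniper → Grove → Thorn → Denton (or its reverse).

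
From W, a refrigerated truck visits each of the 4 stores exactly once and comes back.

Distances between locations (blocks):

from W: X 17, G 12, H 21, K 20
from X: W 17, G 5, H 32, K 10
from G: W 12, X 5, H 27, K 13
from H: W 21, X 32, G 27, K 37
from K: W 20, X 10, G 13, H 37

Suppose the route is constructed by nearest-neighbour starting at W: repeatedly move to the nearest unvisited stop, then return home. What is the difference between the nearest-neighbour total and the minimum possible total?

W: G=12, X=17, K=20, H=21 ⇒ G
G: X=5, K=13, H=27 ⇒ X
X: K=10, H=32 ⇒ K
K: H=37 ⇒ H
NN route W → G → X → K → H → W costs 85.
Optimal: W → H → G → X → K → W costs 83 (by enumerating all 12 distinct tours).
Excess = 85 − 83 = 2.

2 blocks longer than the optimal tour.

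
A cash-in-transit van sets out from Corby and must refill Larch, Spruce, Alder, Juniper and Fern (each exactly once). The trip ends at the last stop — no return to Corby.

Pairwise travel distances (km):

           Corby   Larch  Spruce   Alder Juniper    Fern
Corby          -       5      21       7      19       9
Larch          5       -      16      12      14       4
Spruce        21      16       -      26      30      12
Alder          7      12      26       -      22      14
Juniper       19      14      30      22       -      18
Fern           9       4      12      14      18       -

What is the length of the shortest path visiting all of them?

There are 5! = 120 possible orderings.
Corby → Larch → Spruce → Alder → Juniper → Fern: 5+16+26+22+18 = 87
Corby → Larch → Spruce → Alder → Fern → Juniper: 5+16+26+14+18 = 79
Corby → Larch → Spruce → Juniper → Alder → Fern: 5+16+30+22+14 = 87
Corby → Larch → Spruce → Juniper → Fern → Alder: 5+16+30+18+14 = 83
Corby → Larch → Spruce → Fern → Alder → Juniper: 5+16+12+14+22 = 69
Corby → Larch → Spruce → Fern → Juniper → Alder: 5+16+12+18+22 = 73
Corby → Larch → Alder → Spruce → Juniper → Fern: 5+12+26+30+18 = 91
Corby → Larch → Alder → Spruce → Fern → Juniper: 5+12+26+12+18 = 73
Corby → Larch → Alder → Juniper → Spruce → Fern: 5+12+22+30+12 = 81
Corby → Larch → Alder → Juniper → Fern → Spruce: 5+12+22+18+12 = 69
Corby → Larch → Alder → Fern → Spruce → Juniper: 5+12+14+12+30 = 73
Corby → Larch → Alder → Fern → Juniper → Spruce: 5+12+14+18+30 = 79
Corby → Larch → Juniper → Spruce → Alder → Fern: 5+14+30+26+14 = 89
Corby → Larch → Juniper → Spruce → Fern → Alder: 5+14+30+12+14 = 75
… (106 more)
Corby → Alder → Juniper → Larch → Fern → Spruce: 7+22+14+4+12 = 59  ← best
The minimum is 59.
One shortest path: Corby → Alder → Juniper → Larch → Fern → Spruce.

59 km — the minimum one-way total.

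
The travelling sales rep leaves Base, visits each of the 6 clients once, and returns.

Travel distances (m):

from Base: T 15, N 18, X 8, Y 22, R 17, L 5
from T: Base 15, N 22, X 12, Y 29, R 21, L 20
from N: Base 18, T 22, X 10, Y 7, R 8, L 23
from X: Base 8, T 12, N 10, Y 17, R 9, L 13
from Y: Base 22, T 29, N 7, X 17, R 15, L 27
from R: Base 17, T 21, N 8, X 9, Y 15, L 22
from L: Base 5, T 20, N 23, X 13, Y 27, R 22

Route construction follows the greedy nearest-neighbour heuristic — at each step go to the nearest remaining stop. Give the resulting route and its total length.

Nearest-neighbour total = 86 m; route Base → L → X → R → N → Y → T → Base.

At Base the remaining stops are L 5, X 8, T 15, R 17, N 18, Y 22; go to L.
At L the remaining stops are X 13, T 20, R 22, N 23, Y 27; go to X.
At X the remaining stops are R 9, N 10, T 12, Y 17; go to R.
At R the remaining stops are N 8, Y 15, T 21; go to N.
At N the remaining stops are Y 7, T 22; go to Y.
At Y the remaining stops are T 29; go to T.
Return T→Base: 15.
Total = 5 + 13 + 9 + 8 + 7 + 29 + 15 = 86.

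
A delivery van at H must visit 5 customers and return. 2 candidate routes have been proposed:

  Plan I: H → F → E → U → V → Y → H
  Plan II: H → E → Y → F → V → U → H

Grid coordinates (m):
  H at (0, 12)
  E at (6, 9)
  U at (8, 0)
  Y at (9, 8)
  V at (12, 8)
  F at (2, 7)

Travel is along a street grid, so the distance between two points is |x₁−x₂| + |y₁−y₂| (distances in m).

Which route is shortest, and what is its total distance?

Shortest is Plan I, total 52 m.

Plan I: 7 + 6 + 11 + 12 + 3 + 13 = 52
Plan II: 9 + 4 + 8 + 11 + 12 + 20 = 64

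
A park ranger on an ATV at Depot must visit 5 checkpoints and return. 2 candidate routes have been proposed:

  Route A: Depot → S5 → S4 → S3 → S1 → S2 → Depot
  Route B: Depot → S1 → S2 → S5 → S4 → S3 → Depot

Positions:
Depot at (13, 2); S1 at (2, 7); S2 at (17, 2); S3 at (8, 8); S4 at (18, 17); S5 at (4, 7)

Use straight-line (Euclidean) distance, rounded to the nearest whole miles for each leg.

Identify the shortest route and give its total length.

66 miles — Route A is the shortest.

Route A: 10 + 17 + 13 + 6 + 16 + 4 = 66
Route B: 12 + 16 + 14 + 17 + 13 + 8 = 80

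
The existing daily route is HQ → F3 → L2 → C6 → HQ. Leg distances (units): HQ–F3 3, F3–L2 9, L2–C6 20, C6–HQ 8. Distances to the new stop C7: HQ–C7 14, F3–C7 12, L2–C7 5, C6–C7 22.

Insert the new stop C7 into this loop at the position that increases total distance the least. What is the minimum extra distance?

Insertion cost between consecutive stops i–j is d(i,C7) + d(C7,j) − d(i,j):
  between HQ and F3: 14 + 12 − 3 = 23
  between F3 and L2: 12 + 5 − 9 = 8
  between L2 and C6: 5 + 22 − 20 = 7
  between C6 and HQ: 22 + 14 − 8 = 28
Cheapest insertion is between L2 and C6, adding 7.
New total = 40 + 7 = 47.

Minimum extra distance: 7, inserting C7 between L2 and C6.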